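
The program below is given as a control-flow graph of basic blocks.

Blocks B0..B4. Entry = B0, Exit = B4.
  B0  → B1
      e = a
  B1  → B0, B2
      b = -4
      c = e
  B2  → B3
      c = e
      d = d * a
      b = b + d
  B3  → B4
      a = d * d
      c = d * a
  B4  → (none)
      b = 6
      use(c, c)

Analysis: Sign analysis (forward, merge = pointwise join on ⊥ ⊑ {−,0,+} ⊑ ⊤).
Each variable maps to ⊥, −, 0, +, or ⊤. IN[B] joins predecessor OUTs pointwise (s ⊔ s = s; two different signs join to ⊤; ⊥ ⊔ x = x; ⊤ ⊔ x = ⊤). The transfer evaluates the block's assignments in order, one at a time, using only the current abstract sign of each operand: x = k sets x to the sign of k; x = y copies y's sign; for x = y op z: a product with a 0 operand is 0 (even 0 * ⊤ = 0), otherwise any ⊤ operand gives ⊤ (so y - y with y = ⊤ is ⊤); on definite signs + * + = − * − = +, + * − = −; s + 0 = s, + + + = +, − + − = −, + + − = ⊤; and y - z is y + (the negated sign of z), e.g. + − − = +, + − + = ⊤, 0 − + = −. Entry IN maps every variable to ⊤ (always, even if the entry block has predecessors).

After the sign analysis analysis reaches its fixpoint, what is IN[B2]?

Answer: {a: ⊤, b: -, c: ⊤, d: ⊤, e: ⊤, f: ⊤}

Trace:
Converged values:
  B0: | IN=(all ⊤) | OUT=(all ⊤)
  B1: | IN=(all ⊤) | OUT={b:-; rest ⊤}
  B2: | IN={b:-; rest ⊤} | OUT=(all ⊤)
  B3: | IN=(all ⊤) | OUT=(all ⊤)
  B4: | IN=(all ⊤) | OUT={b:+; rest ⊤}

Merge at B2: IN[B2] = OUT[B1] = {a: ⊤, b: -, c: ⊤, d: ⊤, e: ⊤, f: ⊤}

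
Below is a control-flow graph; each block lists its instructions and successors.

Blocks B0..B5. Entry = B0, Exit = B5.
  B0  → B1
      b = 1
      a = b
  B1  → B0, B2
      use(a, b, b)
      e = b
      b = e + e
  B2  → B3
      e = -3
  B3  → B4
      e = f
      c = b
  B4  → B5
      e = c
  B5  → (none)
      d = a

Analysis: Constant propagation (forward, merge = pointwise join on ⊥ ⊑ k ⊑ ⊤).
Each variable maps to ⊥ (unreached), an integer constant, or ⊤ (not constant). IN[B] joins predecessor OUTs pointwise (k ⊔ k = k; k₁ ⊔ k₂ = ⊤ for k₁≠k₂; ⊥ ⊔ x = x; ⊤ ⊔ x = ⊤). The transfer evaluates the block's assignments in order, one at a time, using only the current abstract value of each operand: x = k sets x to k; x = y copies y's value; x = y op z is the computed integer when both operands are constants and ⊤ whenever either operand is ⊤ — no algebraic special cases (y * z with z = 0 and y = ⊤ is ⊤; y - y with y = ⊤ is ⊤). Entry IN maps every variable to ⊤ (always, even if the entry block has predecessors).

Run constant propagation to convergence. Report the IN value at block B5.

Answer: {a: 1, b: 2, c: 2, d: ⊤, e: 2, f: ⊤}

Trace:
Fixpoint table:
  B0:   IN=(all ⊤)   OUT={a:1, b:1; rest ⊤}
  B1:   IN={a:1, b:1; rest ⊤}   OUT={a:1, b:2, e:1; rest ⊤}
  B2:   IN={a:1, b:2, e:1; rest ⊤}   OUT={a:1, b:2, e:-3; rest ⊤}
  B3:   IN={a:1, b:2, e:-3; rest ⊤}   OUT={a:1, b:2, c:2; rest ⊤}
  B4:   IN={a:1, b:2, c:2; rest ⊤}   OUT={a:1, b:2, c:2, e:2; rest ⊤}
  B5:   IN={a:1, b:2, c:2, e:2; rest ⊤}   OUT={a:1, b:2, c:2, d:1, e:2; rest ⊤}

Merge at B5: IN[B5] = OUT[B4] = {a: 1, b: 2, c: 2, d: ⊤, e: 2, f: ⊤}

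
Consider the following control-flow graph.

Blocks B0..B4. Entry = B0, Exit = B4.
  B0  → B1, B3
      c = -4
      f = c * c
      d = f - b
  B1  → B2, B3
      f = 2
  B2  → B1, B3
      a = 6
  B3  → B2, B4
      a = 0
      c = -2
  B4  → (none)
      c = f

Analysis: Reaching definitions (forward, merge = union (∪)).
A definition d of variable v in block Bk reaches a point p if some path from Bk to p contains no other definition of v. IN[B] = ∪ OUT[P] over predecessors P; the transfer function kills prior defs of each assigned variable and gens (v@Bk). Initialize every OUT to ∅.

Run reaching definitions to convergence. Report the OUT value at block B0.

Answer: {c@B0, d@B0, f@B0}

Trace:
Per-block solution:
  B0:   IN={}   OUT={c@B0, d@B0, f@B0}
  B1:   IN={a@B2, c@B0, c@B3, d@B0, f@B0, f@B1}   OUT={a@B2, c@B0, c@B3, d@B0, f@B1}
  B2:   IN={a@B2, a@B3, c@B0, c@B3, d@B0, f@B0, f@B1}   OUT={a@B2, c@B0, c@B3, d@B0, f@B0, f@B1}
  B3:   IN={a@B2, c@B0, c@B3, d@B0, f@B0, f@B1}   OUT={a@B3, c@B3, d@B0, f@B0, f@B1}
  B4:   IN={a@B3, c@B3, d@B0, f@B0, f@B1}   OUT={a@B3, c@B4, d@B0, f@B0, f@B1}

B0 is the boundary node: IN[B0] = {}
Applying B0's transfer function to that IN value gives OUT[B0] (row B0 above).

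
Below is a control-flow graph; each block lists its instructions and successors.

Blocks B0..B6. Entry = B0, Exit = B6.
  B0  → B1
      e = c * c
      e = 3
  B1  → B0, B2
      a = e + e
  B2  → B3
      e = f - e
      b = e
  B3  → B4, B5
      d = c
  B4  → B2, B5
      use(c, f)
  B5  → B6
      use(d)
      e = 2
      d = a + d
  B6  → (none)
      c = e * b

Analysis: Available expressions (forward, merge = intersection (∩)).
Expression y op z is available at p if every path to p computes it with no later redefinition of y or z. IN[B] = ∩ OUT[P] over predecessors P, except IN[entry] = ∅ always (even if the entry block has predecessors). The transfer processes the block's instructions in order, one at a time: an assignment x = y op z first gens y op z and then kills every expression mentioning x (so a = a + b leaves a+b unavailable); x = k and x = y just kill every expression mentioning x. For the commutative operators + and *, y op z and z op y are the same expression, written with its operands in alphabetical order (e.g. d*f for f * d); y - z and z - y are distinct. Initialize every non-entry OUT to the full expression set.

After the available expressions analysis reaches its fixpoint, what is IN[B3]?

Answer: {c*c}

Trace:
Converged values:
  B0: | IN={} | OUT={c*c}
  B1: | IN={c*c} | OUT={c*c, e+e}
  B2: | IN={c*c} | OUT={c*c}
  B3: | IN={c*c} | OUT={c*c}
  B4: | IN={c*c} | OUT={c*c}
  B5: | IN={c*c} | OUT={c*c}
  B6: | IN={c*c} | OUT={b*e}

Merge at B3: IN[B3] = OUT[B2] = {c*c}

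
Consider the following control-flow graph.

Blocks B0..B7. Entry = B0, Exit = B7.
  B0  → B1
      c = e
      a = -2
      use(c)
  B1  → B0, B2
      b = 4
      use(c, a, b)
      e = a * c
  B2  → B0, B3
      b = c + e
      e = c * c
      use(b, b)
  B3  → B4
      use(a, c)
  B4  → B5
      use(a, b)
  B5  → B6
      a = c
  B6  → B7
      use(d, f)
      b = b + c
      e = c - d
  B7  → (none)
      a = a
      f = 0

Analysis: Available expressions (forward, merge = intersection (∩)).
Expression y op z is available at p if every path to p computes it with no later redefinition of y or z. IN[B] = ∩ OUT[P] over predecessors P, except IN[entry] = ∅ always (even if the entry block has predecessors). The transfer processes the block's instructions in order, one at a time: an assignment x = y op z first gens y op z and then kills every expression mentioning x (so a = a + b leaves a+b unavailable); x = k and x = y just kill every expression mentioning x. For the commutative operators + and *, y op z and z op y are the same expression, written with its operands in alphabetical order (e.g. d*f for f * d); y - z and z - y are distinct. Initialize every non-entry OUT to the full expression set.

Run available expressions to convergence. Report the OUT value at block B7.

Answer: {c*c, c-d}

Working:
Fixpoint table:
  B0:  IN={}  OUT={}
  B1:  IN={}  OUT={a*c}
  B2:  IN={a*c}  OUT={a*c, c*c}
  B3:  IN={a*c, c*c}  OUT={a*c, c*c}
  B4:  IN={a*c, c*c}  OUT={a*c, c*c}
  B5:  IN={a*c, c*c}  OUT={c*c}
  B6:  IN={c*c}  OUT={c*c, c-d}
  B7:  IN={c*c, c-d}  OUT={c*c, c-d}

Merge at B7: IN[B7] = OUT[B6] = {c*c, c-d}
Applying B7's transfer function to that IN value gives OUT[B7] (row B7 above).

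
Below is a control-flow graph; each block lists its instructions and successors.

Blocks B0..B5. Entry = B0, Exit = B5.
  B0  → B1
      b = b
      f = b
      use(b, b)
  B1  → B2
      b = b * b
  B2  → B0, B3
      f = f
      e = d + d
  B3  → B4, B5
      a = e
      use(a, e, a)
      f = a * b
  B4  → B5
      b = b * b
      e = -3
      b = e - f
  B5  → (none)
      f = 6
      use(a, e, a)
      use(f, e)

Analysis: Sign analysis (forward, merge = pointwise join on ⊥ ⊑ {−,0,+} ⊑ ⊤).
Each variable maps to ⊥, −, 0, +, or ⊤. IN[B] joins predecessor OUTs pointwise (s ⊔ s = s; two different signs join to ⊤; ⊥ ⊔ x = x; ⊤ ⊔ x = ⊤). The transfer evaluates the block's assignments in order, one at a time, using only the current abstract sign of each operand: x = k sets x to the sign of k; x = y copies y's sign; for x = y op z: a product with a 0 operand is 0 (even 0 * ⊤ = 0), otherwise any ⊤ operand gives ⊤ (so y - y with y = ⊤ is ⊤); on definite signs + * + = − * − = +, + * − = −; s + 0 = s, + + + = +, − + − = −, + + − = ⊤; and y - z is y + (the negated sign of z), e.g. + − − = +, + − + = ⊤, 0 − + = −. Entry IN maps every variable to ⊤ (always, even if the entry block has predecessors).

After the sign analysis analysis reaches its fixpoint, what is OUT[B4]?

Answer: {a: ⊤, b: ⊤, c: ⊤, d: ⊤, e: -, f: ⊤}

Derivation:
Per-block solution:
  B0: | IN=(all ⊤) | OUT=(all ⊤)
  B1: | IN=(all ⊤) | OUT=(all ⊤)
  B2: | IN=(all ⊤) | OUT=(all ⊤)
  B3: | IN=(all ⊤) | OUT=(all ⊤)
  B4: | IN=(all ⊤) | OUT={e:-; rest ⊤}
  B5: | IN=(all ⊤) | OUT={f:+; rest ⊤}

Merge at B4: IN[B4] = OUT[B3] = {a: ⊤, b: ⊤, c: ⊤, d: ⊤, e: ⊤, f: ⊤}
Applying B4's transfer function to that IN value gives OUT[B4] (row B4 above).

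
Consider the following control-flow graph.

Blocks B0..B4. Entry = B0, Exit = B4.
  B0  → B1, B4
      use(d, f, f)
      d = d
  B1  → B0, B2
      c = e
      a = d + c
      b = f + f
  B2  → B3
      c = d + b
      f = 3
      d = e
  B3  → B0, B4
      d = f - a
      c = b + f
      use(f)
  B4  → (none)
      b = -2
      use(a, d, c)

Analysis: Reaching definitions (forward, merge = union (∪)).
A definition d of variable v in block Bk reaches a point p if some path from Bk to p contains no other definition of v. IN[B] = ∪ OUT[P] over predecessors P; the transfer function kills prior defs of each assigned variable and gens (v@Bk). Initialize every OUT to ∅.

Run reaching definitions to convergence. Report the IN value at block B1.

Answer: {a@B1, b@B1, c@B1, c@B3, d@B0, f@B2}

Trace:
Converged values:
  B0:   IN={a@B1, b@B1, c@B1, c@B3, d@B0, d@B3, f@B2}   OUT={a@B1, b@B1, c@B1, c@B3, d@B0, f@B2}
  B1:   IN={a@B1, b@B1, c@B1, c@B3, d@B0, f@B2}   OUT={a@B1, b@B1, c@B1, d@B0, f@B2}
  B2:   IN={a@B1, b@B1, c@B1, d@B0, f@B2}   OUT={a@B1, b@B1, c@B2, d@B2, f@B2}
  B3:   IN={a@B1, b@B1, c@B2, d@B2, f@B2}   OUT={a@B1, b@B1, c@B3, d@B3, f@B2}
  B4:   IN={a@B1, b@B1, c@B1, c@B3, d@B0, d@B3, f@B2}   OUT={a@B1, b@B4, c@B1, c@B3, d@B0, d@B3, f@B2}

Merge at B1: IN[B1] = OUT[B0] = {a@B1, b@B1, c@B1, c@B3, d@B0, f@B2}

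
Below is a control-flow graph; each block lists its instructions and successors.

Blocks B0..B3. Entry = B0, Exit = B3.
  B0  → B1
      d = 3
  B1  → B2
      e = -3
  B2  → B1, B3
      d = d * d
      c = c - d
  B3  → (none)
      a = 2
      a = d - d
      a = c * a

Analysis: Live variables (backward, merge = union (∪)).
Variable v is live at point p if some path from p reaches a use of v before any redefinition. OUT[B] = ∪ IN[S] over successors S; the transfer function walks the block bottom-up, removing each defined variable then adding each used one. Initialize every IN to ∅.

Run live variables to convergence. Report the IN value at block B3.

Converged values:
  B0: | IN={c} | OUT={c, d}
  B1: | IN={c, d} | OUT={c, d}
  B2: | IN={c, d} | OUT={c, d}
  B3: | IN={c, d} | OUT={}

B3 is the boundary node: OUT[B3] = {}
Applying B3's transfer function to that OUT value gives IN[B3] (row B3 above).

Answer: {c, d}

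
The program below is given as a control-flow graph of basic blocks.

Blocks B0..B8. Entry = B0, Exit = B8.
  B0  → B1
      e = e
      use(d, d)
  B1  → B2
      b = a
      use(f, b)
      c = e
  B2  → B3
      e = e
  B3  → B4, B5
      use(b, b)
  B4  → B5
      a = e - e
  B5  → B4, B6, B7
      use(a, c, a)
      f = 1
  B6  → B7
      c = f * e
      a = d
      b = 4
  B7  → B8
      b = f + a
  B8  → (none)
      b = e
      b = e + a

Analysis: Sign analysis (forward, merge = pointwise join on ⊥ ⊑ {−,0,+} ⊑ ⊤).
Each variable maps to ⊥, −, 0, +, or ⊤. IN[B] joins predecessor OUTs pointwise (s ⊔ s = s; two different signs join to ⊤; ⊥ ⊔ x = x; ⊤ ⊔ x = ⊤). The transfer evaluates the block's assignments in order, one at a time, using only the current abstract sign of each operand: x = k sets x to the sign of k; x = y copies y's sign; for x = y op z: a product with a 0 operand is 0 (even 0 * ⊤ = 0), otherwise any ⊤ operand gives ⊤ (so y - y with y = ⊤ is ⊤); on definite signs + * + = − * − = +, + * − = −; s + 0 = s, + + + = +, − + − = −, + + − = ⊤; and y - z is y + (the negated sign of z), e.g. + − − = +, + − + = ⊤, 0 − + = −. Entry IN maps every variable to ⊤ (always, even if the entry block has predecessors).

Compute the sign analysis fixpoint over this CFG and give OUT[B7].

Answer: {a: ⊤, b: ⊤, c: ⊤, d: ⊤, e: ⊤, f: +}

Derivation:
Fixpoint table:
  B0: | IN=(all ⊤) | OUT=(all ⊤)
  B1: | IN=(all ⊤) | OUT=(all ⊤)
  B2: | IN=(all ⊤) | OUT=(all ⊤)
  B3: | IN=(all ⊤) | OUT=(all ⊤)
  B4: | IN=(all ⊤) | OUT=(all ⊤)
  B5: | IN=(all ⊤) | OUT={f:+; rest ⊤}
  B6: | IN={f:+; rest ⊤} | OUT={b:+, f:+; rest ⊤}
  B7: | IN={f:+; rest ⊤} | OUT={f:+; rest ⊤}
  B8: | IN={f:+; rest ⊤} | OUT={f:+; rest ⊤}

Merge at B7: IN[B7] = OUT[B5] ⊔ OUT[B6] = {a: ⊤, b: ⊤, c: ⊤, d: ⊤, e: ⊤, f: +}
Applying B7's transfer function to that IN value gives OUT[B7] (row B7 above).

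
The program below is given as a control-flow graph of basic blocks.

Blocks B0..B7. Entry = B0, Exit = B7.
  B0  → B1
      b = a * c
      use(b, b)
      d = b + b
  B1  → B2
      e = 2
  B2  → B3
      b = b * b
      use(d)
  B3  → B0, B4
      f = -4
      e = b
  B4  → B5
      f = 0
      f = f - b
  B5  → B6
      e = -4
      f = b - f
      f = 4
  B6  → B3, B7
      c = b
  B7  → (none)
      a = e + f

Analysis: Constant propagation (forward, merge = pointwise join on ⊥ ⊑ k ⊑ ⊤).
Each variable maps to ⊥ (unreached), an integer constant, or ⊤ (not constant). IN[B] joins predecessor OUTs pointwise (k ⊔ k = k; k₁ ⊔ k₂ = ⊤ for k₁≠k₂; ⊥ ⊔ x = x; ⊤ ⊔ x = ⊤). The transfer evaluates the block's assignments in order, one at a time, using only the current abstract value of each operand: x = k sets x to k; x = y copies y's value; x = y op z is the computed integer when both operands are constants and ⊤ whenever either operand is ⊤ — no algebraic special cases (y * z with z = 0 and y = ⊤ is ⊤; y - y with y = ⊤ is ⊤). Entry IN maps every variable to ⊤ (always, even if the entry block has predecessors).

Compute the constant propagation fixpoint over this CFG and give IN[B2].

Converged values:
  B0: | IN=(all ⊤) | OUT=(all ⊤)
  B1: | IN=(all ⊤) | OUT={e:2; rest ⊤}
  B2: | IN={e:2; rest ⊤} | OUT={e:2; rest ⊤}
  B3: | IN=(all ⊤) | OUT={f:-4; rest ⊤}
  B4: | IN={f:-4; rest ⊤} | OUT=(all ⊤)
  B5: | IN=(all ⊤) | OUT={e:-4, f:4; rest ⊤}
  B6: | IN={e:-4, f:4; rest ⊤} | OUT={e:-4, f:4; rest ⊤}
  B7: | IN={e:-4, f:4; rest ⊤} | OUT={a:0, e:-4, f:4; rest ⊤}

Merge at B2: IN[B2] = OUT[B1] = {a: ⊤, b: ⊤, c: ⊤, d: ⊤, e: 2, f: ⊤}

Answer: {a: ⊤, b: ⊤, c: ⊤, d: ⊤, e: 2, f: ⊤}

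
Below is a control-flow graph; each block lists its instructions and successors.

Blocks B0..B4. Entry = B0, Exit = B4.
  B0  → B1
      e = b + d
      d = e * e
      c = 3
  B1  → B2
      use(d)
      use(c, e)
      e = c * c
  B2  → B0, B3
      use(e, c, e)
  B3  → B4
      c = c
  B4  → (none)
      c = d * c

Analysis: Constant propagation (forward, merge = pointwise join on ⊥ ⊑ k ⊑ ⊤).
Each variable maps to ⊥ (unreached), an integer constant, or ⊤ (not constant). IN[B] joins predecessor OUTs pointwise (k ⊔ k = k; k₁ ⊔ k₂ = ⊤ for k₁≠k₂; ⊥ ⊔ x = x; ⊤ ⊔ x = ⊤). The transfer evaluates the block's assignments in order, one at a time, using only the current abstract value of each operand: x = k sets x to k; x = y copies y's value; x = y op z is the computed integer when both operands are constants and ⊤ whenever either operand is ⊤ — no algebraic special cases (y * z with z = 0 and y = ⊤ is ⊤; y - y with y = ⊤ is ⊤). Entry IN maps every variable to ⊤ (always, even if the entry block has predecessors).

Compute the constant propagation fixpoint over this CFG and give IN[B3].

Answer: {a: ⊤, b: ⊤, c: 3, d: ⊤, e: 9, f: ⊤}

Derivation:
Fixpoint table:
  B0:  IN=(all ⊤)  OUT={c:3; rest ⊤}
  B1:  IN={c:3; rest ⊤}  OUT={c:3, e:9; rest ⊤}
  B2:  IN={c:3, e:9; rest ⊤}  OUT={c:3, e:9; rest ⊤}
  B3:  IN={c:3, e:9; rest ⊤}  OUT={c:3, e:9; rest ⊤}
  B4:  IN={c:3, e:9; rest ⊤}  OUT={e:9; rest ⊤}

Merge at B3: IN[B3] = OUT[B2] = {a: ⊤, b: ⊤, c: 3, d: ⊤, e: 9, f: ⊤}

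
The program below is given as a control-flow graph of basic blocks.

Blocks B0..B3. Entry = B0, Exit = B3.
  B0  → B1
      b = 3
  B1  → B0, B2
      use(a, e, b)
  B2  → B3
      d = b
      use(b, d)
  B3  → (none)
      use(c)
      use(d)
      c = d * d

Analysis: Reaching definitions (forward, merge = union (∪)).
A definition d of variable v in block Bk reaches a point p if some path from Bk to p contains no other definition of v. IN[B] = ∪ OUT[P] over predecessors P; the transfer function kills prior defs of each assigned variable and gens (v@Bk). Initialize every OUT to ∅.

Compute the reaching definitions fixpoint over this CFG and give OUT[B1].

Converged values:
  B0:  IN={b@B0}  OUT={b@B0}
  B1:  IN={b@B0}  OUT={b@B0}
  B2:  IN={b@B0}  OUT={b@B0, d@B2}
  B3:  IN={b@B0, d@B2}  OUT={b@B0, c@B3, d@B2}

Merge at B1: IN[B1] = OUT[B0] = {b@B0}
Applying B1's transfer function to that IN value gives OUT[B1] (row B1 above).

Answer: {b@B0}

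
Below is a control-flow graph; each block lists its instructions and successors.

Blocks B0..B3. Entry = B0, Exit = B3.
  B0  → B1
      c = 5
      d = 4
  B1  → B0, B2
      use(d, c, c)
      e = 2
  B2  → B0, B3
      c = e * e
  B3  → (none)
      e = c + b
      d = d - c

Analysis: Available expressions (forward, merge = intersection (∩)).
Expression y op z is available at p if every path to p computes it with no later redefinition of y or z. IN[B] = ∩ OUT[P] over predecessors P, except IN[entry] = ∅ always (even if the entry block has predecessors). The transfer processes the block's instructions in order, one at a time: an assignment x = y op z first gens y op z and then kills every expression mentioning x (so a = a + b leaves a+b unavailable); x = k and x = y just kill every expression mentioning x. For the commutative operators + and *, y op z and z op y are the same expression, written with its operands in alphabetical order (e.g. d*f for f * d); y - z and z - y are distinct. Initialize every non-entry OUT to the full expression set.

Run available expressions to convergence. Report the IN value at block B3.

Fixpoint table:
  B0:   IN={}   OUT={}
  B1:   IN={}   OUT={}
  B2:   IN={}   OUT={e*e}
  B3:   IN={e*e}   OUT={b+c}

Merge at B3: IN[B3] = OUT[B2] = {e*e}

Answer: {e*e}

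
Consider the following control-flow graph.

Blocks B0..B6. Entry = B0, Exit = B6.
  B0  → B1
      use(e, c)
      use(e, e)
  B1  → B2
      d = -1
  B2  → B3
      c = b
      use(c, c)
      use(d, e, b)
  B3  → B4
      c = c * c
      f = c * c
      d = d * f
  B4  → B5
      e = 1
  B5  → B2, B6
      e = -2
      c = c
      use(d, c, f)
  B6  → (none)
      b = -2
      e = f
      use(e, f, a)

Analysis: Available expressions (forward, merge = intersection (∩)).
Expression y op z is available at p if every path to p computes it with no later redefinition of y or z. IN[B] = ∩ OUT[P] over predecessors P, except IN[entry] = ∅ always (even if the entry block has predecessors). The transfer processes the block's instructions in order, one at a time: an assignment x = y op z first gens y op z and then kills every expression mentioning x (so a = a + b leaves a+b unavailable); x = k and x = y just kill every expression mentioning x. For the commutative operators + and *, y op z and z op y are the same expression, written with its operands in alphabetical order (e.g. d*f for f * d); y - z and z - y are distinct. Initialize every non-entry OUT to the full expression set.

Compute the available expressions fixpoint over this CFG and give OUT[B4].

Answer: {c*c}

Derivation:
Converged values:
  B0: | IN={} | OUT={}
  B1: | IN={} | OUT={}
  B2: | IN={} | OUT={}
  B3: | IN={} | OUT={c*c}
  B4: | IN={c*c} | OUT={c*c}
  B5: | IN={c*c} | OUT={}
  B6: | IN={} | OUT={}

Merge at B4: IN[B4] = OUT[B3] = {c*c}
Applying B4's transfer function to that IN value gives OUT[B4] (row B4 above).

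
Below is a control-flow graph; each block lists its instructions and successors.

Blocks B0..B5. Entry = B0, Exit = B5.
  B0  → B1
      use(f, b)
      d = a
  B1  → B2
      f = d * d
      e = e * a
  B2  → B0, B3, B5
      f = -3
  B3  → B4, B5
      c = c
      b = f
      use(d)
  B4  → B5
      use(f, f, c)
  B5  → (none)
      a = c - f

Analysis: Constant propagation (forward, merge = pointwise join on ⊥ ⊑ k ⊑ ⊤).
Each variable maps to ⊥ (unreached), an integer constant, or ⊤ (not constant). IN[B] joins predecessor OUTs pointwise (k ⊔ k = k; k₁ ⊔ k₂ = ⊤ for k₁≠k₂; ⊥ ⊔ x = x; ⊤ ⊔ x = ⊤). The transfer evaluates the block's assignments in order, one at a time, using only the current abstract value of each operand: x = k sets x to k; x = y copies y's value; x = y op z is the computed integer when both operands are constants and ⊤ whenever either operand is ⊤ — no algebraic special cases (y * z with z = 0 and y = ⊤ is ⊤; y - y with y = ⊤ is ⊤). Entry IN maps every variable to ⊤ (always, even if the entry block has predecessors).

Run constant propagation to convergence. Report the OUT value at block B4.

Answer: {a: ⊤, b: -3, c: ⊤, d: ⊤, e: ⊤, f: -3}

Trace:
Converged values:
  B0:  IN=(all ⊤)  OUT=(all ⊤)
  B1:  IN=(all ⊤)  OUT=(all ⊤)
  B2:  IN=(all ⊤)  OUT={f:-3; rest ⊤}
  B3:  IN={f:-3; rest ⊤}  OUT={b:-3, f:-3; rest ⊤}
  B4:  IN={b:-3, f:-3; rest ⊤}  OUT={b:-3, f:-3; rest ⊤}
  B5:  IN={f:-3; rest ⊤}  OUT={f:-3; rest ⊤}

Merge at B4: IN[B4] = OUT[B3] = {a: ⊤, b: -3, c: ⊤, d: ⊤, e: ⊤, f: -3}
Applying B4's transfer function to that IN value gives OUT[B4] (row B4 above).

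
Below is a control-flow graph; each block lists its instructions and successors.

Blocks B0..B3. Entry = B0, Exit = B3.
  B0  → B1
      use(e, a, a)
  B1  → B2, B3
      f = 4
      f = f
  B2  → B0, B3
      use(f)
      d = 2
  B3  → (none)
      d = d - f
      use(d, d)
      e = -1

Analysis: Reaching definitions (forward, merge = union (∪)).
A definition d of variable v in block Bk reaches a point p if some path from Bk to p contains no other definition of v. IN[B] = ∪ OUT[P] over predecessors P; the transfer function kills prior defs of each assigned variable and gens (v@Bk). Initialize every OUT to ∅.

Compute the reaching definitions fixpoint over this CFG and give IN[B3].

Answer: {d@B2, f@B1}

Working:
Converged values:
  B0:   IN={d@B2, f@B1}   OUT={d@B2, f@B1}
  B1:   IN={d@B2, f@B1}   OUT={d@B2, f@B1}
  B2:   IN={d@B2, f@B1}   OUT={d@B2, f@B1}
  B3:   IN={d@B2, f@B1}   OUT={d@B3, e@B3, f@B1}

Merge at B3: IN[B3] = OUT[B1] ⊔ OUT[B2] = {d@B2, f@B1}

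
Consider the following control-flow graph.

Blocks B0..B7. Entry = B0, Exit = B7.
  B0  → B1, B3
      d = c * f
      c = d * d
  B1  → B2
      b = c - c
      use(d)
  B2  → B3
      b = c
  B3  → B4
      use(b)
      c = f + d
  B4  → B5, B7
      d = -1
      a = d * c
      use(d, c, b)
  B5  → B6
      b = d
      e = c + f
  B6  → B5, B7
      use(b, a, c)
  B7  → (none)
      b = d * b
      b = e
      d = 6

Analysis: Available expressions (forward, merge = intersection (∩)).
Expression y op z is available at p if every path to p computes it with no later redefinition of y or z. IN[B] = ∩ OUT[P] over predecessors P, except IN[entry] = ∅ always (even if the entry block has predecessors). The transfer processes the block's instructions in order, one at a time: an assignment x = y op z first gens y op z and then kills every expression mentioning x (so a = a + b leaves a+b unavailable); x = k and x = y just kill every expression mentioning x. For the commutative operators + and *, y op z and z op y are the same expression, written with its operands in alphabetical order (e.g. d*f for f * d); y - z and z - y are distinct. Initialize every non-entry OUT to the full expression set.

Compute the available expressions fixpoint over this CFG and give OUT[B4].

Fixpoint table:
  B0:   IN={}   OUT={d*d}
  B1:   IN={d*d}   OUT={c-c, d*d}
  B2:   IN={c-c, d*d}   OUT={c-c, d*d}
  B3:   IN={d*d}   OUT={d*d, d+f}
  B4:   IN={d*d, d+f}   OUT={c*d}
  B5:   IN={c*d}   OUT={c*d, c+f}
  B6:   IN={c*d, c+f}   OUT={c*d, c+f}
  B7:   IN={c*d}   OUT={}

Merge at B4: IN[B4] = OUT[B3] = {d*d, d+f}
Applying B4's transfer function to that IN value gives OUT[B4] (row B4 above).

Answer: {c*d}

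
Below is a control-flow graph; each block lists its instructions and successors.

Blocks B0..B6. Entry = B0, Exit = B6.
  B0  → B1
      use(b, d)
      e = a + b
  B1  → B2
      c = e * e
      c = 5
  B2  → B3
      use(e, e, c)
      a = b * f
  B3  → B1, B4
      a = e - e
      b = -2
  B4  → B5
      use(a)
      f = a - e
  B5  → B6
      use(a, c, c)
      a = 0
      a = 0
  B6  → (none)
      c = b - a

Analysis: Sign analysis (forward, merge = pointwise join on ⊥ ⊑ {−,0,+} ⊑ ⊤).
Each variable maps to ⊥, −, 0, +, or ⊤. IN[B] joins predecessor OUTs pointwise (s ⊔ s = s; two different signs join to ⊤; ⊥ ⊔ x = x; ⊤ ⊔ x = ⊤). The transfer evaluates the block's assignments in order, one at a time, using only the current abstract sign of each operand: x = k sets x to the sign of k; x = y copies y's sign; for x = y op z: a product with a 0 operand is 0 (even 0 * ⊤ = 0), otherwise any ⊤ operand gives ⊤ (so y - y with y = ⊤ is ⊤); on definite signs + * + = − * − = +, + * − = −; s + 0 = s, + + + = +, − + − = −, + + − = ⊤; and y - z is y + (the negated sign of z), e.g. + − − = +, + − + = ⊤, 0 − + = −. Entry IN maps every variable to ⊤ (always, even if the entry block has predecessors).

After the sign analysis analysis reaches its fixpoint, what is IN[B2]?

Answer: {a: ⊤, b: ⊤, c: +, d: ⊤, e: ⊤, f: ⊤}

Derivation:
Converged values:
  B0:  IN=(all ⊤)  OUT=(all ⊤)
  B1:  IN=(all ⊤)  OUT={c:+; rest ⊤}
  B2:  IN={c:+; rest ⊤}  OUT={c:+; rest ⊤}
  B3:  IN={c:+; rest ⊤}  OUT={b:-, c:+; rest ⊤}
  B4:  IN={b:-, c:+; rest ⊤}  OUT={b:-, c:+; rest ⊤}
  B5:  IN={b:-, c:+; rest ⊤}  OUT={a:0, b:-, c:+; rest ⊤}
  B6:  IN={a:0, b:-, c:+; rest ⊤}  OUT={a:0, b:-, c:-; rest ⊤}

Merge at B2: IN[B2] = OUT[B1] = {a: ⊤, b: ⊤, c: +, d: ⊤, e: ⊤, f: ⊤}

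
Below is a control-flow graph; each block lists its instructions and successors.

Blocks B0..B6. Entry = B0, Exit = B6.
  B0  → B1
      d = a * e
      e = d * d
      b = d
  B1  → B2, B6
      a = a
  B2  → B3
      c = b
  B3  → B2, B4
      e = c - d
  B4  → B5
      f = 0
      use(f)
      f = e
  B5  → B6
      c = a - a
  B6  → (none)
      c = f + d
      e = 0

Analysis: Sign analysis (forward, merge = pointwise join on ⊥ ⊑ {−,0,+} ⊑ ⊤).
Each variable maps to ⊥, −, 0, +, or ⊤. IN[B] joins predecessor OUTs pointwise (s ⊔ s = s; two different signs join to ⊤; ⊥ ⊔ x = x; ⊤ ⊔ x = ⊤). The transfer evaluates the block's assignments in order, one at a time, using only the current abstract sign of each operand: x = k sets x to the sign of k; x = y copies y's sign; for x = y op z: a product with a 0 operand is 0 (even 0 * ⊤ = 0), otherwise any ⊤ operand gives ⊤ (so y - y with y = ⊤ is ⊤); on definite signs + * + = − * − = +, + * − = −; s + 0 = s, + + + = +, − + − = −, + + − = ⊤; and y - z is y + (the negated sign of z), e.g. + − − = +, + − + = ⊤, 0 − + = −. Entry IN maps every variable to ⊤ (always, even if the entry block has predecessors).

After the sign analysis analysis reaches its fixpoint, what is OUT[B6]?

Per-block solution:
  B0:  IN=(all ⊤)  OUT=(all ⊤)
  B1:  IN=(all ⊤)  OUT=(all ⊤)
  B2:  IN=(all ⊤)  OUT=(all ⊤)
  B3:  IN=(all ⊤)  OUT=(all ⊤)
  B4:  IN=(all ⊤)  OUT=(all ⊤)
  B5:  IN=(all ⊤)  OUT=(all ⊤)
  B6:  IN=(all ⊤)  OUT={e:0; rest ⊤}

Merge at B6: IN[B6] = OUT[B1] ⊔ OUT[B5] = {a: ⊤, b: ⊤, c: ⊤, d: ⊤, e: ⊤, f: ⊤}
Applying B6's transfer function to that IN value gives OUT[B6] (row B6 above).

Answer: {a: ⊤, b: ⊤, c: ⊤, d: ⊤, e: 0, f: ⊤}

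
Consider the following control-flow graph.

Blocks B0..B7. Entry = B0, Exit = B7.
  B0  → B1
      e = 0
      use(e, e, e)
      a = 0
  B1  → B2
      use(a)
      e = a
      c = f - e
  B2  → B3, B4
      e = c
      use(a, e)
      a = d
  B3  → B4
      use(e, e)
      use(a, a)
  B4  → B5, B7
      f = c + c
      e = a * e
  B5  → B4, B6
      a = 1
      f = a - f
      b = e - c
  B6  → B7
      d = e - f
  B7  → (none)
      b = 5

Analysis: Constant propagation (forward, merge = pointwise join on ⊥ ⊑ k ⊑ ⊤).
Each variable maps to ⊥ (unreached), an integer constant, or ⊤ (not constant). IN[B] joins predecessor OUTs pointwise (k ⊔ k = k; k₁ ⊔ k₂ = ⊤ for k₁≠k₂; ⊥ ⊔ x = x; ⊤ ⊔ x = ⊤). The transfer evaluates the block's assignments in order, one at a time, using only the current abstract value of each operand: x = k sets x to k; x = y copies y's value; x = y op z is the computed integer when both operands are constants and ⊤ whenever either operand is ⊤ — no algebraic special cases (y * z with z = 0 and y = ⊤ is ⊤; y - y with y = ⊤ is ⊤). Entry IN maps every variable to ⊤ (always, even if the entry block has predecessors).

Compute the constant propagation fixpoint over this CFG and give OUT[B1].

Converged values:
  B0:   IN=(all ⊤)   OUT={a:0, e:0; rest ⊤}
  B1:   IN={a:0, e:0; rest ⊤}   OUT={a:0, e:0; rest ⊤}
  B2:   IN={a:0, e:0; rest ⊤}   OUT=(all ⊤)
  B3:   IN=(all ⊤)   OUT=(all ⊤)
  B4:   IN=(all ⊤)   OUT=(all ⊤)
  B5:   IN=(all ⊤)   OUT={a:1; rest ⊤}
  B6:   IN={a:1; rest ⊤}   OUT={a:1; rest ⊤}
  B7:   IN=(all ⊤)   OUT={b:5; rest ⊤}

Merge at B1: IN[B1] = OUT[B0] = {a: 0, b: ⊤, c: ⊤, d: ⊤, e: 0, f: ⊤}
Applying B1's transfer function to that IN value gives OUT[B1] (row B1 above).

Answer: {a: 0, b: ⊤, c: ⊤, d: ⊤, e: 0, f: ⊤}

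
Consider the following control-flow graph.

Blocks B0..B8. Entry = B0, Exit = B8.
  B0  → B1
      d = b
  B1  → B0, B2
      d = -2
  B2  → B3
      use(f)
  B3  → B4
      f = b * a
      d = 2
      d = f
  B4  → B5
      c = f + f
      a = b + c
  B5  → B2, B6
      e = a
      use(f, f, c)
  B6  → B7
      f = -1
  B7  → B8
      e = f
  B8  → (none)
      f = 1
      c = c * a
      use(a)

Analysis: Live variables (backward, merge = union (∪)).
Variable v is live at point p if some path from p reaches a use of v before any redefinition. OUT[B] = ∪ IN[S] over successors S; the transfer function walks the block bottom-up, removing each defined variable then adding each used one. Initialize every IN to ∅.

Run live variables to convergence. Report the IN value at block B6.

Fixpoint table:
  B0: | IN={a, b, f} | OUT={a, b, f}
  B1: | IN={a, b, f} | OUT={a, b, f}
  B2: | IN={a, b, f} | OUT={a, b}
  B3: | IN={a, b} | OUT={b, f}
  B4: | IN={b, f} | OUT={a, b, c, f}
  B5: | IN={a, b, c, f} | OUT={a, b, c, f}
  B6: | IN={a, c} | OUT={a, c, f}
  B7: | IN={a, c, f} | OUT={a, c}
  B8: | IN={a, c} | OUT={}

Merge at B6: OUT[B6] = IN[B7] = {a, c, f}
Applying B6's transfer function to that OUT value gives IN[B6] (row B6 above).

Answer: {a, c}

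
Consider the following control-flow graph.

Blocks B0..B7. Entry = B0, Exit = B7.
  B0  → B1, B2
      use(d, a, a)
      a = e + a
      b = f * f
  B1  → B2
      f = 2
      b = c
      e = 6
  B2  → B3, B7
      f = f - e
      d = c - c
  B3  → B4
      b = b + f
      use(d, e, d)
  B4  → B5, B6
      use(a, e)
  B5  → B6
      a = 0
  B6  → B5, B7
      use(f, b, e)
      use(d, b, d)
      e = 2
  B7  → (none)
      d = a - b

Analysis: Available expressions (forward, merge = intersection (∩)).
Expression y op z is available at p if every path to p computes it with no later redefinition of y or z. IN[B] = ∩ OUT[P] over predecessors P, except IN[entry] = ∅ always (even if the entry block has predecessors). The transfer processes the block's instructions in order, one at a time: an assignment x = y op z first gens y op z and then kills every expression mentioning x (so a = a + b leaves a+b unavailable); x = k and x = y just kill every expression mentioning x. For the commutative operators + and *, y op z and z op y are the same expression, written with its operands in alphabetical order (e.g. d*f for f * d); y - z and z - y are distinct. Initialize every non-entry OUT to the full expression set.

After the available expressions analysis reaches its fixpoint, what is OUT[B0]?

Answer: {f*f}

Derivation:
Per-block solution:
  B0:  IN={}  OUT={f*f}
  B1:  IN={f*f}  OUT={}
  B2:  IN={}  OUT={c-c}
  B3:  IN={c-c}  OUT={c-c}
  B4:  IN={c-c}  OUT={c-c}
  B5:  IN={c-c}  OUT={c-c}
  B6:  IN={c-c}  OUT={c-c}
  B7:  IN={c-c}  OUT={a-b, c-c}

B0 is the boundary node: IN[B0] = {}
Applying B0's transfer function to that IN value gives OUT[B0] (row B0 above).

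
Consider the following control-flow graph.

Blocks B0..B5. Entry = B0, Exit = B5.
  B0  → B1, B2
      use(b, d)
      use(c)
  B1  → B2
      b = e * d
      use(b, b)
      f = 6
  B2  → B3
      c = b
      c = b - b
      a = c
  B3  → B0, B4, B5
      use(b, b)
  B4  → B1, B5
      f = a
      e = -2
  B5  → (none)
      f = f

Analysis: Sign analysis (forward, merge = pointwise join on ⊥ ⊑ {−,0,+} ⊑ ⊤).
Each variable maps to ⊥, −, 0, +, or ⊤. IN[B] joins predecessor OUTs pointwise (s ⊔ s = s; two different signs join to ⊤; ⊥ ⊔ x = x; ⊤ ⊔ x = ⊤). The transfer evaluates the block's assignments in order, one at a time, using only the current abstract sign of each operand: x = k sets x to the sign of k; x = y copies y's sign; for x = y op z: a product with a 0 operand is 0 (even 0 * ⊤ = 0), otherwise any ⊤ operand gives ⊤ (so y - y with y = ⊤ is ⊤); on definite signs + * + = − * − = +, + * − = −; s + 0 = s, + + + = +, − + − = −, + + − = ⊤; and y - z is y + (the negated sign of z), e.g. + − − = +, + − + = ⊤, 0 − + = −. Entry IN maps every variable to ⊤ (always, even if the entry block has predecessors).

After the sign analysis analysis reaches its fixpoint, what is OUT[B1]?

Per-block solution:
  B0: | IN=(all ⊤) | OUT=(all ⊤)
  B1: | IN=(all ⊤) | OUT={f:+; rest ⊤}
  B2: | IN=(all ⊤) | OUT=(all ⊤)
  B3: | IN=(all ⊤) | OUT=(all ⊤)
  B4: | IN=(all ⊤) | OUT={e:-; rest ⊤}
  B5: | IN=(all ⊤) | OUT=(all ⊤)

Merge at B1: IN[B1] = OUT[B0] ⊔ OUT[B4] = {a: ⊤, b: ⊤, c: ⊤, d: ⊤, e: ⊤, f: ⊤}
Applying B1's transfer function to that IN value gives OUT[B1] (row B1 above).

Answer: {a: ⊤, b: ⊤, c: ⊤, d: ⊤, e: ⊤, f: +}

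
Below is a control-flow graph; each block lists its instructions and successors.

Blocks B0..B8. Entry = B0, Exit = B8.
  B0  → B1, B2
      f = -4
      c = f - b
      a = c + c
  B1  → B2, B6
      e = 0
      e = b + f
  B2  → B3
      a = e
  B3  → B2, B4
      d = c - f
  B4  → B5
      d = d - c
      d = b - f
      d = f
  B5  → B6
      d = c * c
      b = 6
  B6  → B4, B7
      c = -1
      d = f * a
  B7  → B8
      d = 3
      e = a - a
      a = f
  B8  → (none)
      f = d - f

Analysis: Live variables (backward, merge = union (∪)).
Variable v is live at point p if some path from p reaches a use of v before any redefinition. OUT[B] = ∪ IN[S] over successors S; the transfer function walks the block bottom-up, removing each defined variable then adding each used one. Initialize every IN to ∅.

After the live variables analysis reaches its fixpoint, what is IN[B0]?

Answer: {b, e}

Working:
Fixpoint table:
  B0:   IN={b, e}   OUT={a, b, c, e, f}
  B1:   IN={a, b, c, f}   OUT={a, b, c, e, f}
  B2:   IN={b, c, e, f}   OUT={a, b, c, e, f}
  B3:   IN={a, b, c, e, f}   OUT={a, b, c, d, e, f}
  B4:   IN={a, b, c, d, f}   OUT={a, c, f}
  B5:   IN={a, c, f}   OUT={a, b, f}
  B6:   IN={a, b, f}   OUT={a, b, c, d, f}
  B7:   IN={a, f}   OUT={d, f}
  B8:   IN={d, f}   OUT={}

Merge at B0: OUT[B0] = IN[B1] ⊔ IN[B2] = {a, b, c, e, f}
Applying B0's transfer function to that OUT value gives IN[B0] (row B0 above).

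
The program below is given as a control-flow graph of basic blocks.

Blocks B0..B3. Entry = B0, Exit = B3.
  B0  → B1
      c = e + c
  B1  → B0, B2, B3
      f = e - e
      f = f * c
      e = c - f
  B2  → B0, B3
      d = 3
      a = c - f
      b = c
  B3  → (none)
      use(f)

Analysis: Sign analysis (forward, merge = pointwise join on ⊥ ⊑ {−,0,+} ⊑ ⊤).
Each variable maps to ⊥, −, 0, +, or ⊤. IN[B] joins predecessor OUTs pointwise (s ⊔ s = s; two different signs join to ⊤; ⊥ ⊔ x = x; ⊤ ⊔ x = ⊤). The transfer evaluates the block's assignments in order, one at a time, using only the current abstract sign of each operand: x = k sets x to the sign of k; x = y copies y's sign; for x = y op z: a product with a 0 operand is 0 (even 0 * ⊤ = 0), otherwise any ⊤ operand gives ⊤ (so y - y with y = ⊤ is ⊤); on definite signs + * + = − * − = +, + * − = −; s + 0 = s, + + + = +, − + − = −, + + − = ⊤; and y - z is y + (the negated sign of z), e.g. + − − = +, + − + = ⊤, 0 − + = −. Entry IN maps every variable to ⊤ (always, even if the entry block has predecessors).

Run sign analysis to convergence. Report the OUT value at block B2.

Per-block solution:
  B0: | IN=(all ⊤) | OUT=(all ⊤)
  B1: | IN=(all ⊤) | OUT=(all ⊤)
  B2: | IN=(all ⊤) | OUT={d:+; rest ⊤}
  B3: | IN=(all ⊤) | OUT=(all ⊤)

Merge at B2: IN[B2] = OUT[B1] = {a: ⊤, b: ⊤, c: ⊤, d: ⊤, e: ⊤, f: ⊤}
Applying B2's transfer function to that IN value gives OUT[B2] (row B2 above).

Answer: {a: ⊤, b: ⊤, c: ⊤, d: +, e: ⊤, f: ⊤}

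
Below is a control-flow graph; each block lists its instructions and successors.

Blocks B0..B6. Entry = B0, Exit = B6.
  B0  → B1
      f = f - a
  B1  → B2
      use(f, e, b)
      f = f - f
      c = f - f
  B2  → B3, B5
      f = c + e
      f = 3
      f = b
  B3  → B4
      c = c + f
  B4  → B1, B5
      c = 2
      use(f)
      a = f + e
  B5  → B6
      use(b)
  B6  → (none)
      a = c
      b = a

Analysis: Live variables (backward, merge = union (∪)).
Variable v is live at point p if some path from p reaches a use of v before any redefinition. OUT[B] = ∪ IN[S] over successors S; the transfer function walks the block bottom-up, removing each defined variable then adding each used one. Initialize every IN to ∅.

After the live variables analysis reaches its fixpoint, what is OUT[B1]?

Answer: {b, c, e}

Derivation:
Fixpoint table:
  B0: | IN={a, b, e, f} | OUT={b, e, f}
  B1: | IN={b, e, f} | OUT={b, c, e}
  B2: | IN={b, c, e} | OUT={b, c, e, f}
  B3: | IN={b, c, e, f} | OUT={b, e, f}
  B4: | IN={b, e, f} | OUT={b, c, e, f}
  B5: | IN={b, c} | OUT={c}
  B6: | IN={c} | OUT={}

Merge at B1: OUT[B1] = IN[B2] = {b, c, e}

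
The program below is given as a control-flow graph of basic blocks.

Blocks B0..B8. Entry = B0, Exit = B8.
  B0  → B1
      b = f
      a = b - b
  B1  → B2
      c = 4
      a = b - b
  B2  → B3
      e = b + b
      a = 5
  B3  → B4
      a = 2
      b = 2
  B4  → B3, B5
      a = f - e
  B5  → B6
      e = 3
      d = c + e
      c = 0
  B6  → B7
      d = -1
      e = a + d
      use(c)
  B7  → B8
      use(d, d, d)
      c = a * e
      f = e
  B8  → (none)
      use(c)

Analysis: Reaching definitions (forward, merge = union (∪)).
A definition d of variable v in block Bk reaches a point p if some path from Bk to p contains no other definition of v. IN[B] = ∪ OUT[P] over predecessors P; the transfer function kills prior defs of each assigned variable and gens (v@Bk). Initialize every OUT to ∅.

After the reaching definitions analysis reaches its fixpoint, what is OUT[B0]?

Answer: {a@B0, b@B0}

Derivation:
Fixpoint table:
  B0: | IN={} | OUT={a@B0, b@B0}
  B1: | IN={a@B0, b@B0} | OUT={a@B1, b@B0, c@B1}
  B2: | IN={a@B1, b@B0, c@B1} | OUT={a@B2, b@B0, c@B1, e@B2}
  B3: | IN={a@B2, a@B4, b@B0, b@B3, c@B1, e@B2} | OUT={a@B3, b@B3, c@B1, e@B2}
  B4: | IN={a@B3, b@B3, c@B1, e@B2} | OUT={a@B4, b@B3, c@B1, e@B2}
  B5: | IN={a@B4, b@B3, c@B1, e@B2} | OUT={a@B4, b@B3, c@B5, d@B5, e@B5}
  B6: | IN={a@B4, b@B3, c@B5, d@B5, e@B5} | OUT={a@B4, b@B3, c@B5, d@B6, e@B6}
  B7: | IN={a@B4, b@B3, c@B5, d@B6, e@B6} | OUT={a@B4, b@B3, c@B7, d@B6, e@B6, f@B7}
  B8: | IN={a@B4, b@B3, c@B7, d@B6, e@B6, f@B7} | OUT={a@B4, b@B3, c@B7, d@B6, e@B6, f@B7}

B0 is the boundary node: IN[B0] = {}
Applying B0's transfer function to that IN value gives OUT[B0] (row B0 above).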